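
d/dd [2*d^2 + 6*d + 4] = 4*d + 6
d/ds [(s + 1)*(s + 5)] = 2*s + 6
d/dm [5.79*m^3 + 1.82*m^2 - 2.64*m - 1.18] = 17.37*m^2 + 3.64*m - 2.64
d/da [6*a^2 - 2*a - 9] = 12*a - 2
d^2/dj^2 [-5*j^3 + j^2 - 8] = 2 - 30*j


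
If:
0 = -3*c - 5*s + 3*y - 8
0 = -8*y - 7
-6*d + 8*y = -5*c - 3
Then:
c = -5*s/3 - 85/24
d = -25*s/18 - 521/144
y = -7/8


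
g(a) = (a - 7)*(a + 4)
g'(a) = 2*a - 3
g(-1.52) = -21.13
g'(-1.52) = -6.04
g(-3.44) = -5.85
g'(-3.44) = -9.88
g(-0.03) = -27.91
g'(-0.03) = -3.06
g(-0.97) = -24.15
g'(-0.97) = -4.94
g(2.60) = -29.04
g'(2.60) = 2.20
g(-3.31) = -7.11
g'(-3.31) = -9.62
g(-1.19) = -23.01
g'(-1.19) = -5.38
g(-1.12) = -23.39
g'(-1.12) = -5.24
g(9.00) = 26.00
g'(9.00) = 15.00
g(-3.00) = -10.00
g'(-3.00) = -9.00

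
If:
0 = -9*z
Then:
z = 0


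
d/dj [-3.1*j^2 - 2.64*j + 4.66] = -6.2*j - 2.64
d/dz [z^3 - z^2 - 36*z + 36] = 3*z^2 - 2*z - 36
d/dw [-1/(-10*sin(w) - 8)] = -5*cos(w)/(2*(5*sin(w) + 4)^2)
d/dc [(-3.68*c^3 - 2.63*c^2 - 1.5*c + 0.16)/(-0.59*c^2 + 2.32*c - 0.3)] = (2.1712*c^4 - 17.0752*c^3 - 3.6746*c^2 + 1.7668*c + 0.0788)/(0.3481*c^4 - 2.7376*c^3 + 5.7364*c^2 - 1.392*c + 0.09)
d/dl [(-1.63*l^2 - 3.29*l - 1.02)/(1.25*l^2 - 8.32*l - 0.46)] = (17.6741*l^2 + 4.0496*l - 6.973)/(1.5625*l^4 - 20.8*l^3 + 68.0724*l^2 + 7.6544*l + 0.2116)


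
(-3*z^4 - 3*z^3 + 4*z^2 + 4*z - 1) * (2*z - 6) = -6*z^5 + 12*z^4 + 26*z^3 - 16*z^2 - 26*z + 6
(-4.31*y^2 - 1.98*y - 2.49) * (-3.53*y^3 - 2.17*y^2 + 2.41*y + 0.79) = 15.2143*y^5 + 16.3421*y^4 + 2.6992*y^3 - 2.7734*y^2 - 7.5651*y - 1.9671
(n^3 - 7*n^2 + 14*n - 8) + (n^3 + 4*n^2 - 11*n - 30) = 2*n^3 - 3*n^2 + 3*n - 38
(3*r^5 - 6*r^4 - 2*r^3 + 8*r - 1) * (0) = 0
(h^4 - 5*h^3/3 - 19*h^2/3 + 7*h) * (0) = 0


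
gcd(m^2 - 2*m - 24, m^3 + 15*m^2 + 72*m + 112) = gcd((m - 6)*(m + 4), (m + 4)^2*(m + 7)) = m + 4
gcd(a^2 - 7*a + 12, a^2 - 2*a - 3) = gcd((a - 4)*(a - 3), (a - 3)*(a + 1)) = a - 3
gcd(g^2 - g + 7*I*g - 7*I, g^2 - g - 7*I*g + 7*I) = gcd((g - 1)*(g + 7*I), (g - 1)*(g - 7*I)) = g - 1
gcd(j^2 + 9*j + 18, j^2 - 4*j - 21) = j + 3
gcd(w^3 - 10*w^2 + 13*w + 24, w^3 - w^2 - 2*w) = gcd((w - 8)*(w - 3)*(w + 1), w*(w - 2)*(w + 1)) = w + 1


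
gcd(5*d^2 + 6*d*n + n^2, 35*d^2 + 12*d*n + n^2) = 5*d + n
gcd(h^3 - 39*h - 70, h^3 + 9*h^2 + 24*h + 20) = h^2 + 7*h + 10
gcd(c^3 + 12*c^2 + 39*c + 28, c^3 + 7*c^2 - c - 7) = c^2 + 8*c + 7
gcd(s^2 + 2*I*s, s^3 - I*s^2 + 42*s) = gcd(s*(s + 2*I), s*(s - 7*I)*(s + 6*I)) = s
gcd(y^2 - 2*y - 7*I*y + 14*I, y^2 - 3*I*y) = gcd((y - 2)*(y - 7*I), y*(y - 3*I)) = 1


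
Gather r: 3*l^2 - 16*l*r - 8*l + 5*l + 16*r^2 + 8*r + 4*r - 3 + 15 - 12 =3*l^2 - 3*l + 16*r^2 + r*(12 - 16*l)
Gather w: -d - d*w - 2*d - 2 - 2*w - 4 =-3*d + w*(-d - 2) - 6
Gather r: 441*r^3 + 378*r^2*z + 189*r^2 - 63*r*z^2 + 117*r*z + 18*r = 441*r^3 + r^2*(378*z + 189) + r*(-63*z^2 + 117*z + 18)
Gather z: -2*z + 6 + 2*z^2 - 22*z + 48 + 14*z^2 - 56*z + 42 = 16*z^2 - 80*z + 96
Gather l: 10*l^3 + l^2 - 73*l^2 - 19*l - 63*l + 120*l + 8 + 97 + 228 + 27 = 10*l^3 - 72*l^2 + 38*l + 360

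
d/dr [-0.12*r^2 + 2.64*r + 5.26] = 2.64 - 0.24*r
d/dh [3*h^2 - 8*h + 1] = 6*h - 8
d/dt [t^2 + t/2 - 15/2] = 2*t + 1/2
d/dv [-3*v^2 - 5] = -6*v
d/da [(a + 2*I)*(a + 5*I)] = 2*a + 7*I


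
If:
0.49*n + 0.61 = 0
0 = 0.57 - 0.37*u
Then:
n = -1.24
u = 1.54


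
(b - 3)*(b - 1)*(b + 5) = b^3 + b^2 - 17*b + 15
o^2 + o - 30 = (o - 5)*(o + 6)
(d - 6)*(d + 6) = d^2 - 36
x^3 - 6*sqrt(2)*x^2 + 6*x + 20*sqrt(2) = (x - 5*sqrt(2))*(x - 2*sqrt(2))*(x + sqrt(2))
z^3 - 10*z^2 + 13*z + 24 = (z - 8)*(z - 3)*(z + 1)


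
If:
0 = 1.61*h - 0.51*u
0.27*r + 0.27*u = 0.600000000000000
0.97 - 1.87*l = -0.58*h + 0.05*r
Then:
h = 0.316770186335404*u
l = 0.124987544424885*u + 0.459298871063577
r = 2.22222222222222 - u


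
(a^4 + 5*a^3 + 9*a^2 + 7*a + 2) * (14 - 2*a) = -2*a^5 + 4*a^4 + 52*a^3 + 112*a^2 + 94*a + 28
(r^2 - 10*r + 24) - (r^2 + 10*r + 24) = -20*r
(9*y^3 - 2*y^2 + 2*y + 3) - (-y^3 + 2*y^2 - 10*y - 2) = 10*y^3 - 4*y^2 + 12*y + 5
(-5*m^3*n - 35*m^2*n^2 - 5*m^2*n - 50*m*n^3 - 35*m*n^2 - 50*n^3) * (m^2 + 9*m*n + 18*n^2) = -5*m^5*n - 80*m^4*n^2 - 5*m^4*n - 455*m^3*n^3 - 80*m^3*n^2 - 1080*m^2*n^4 - 455*m^2*n^3 - 900*m*n^5 - 1080*m*n^4 - 900*n^5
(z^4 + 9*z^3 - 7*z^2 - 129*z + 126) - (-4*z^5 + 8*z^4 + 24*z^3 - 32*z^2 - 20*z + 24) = 4*z^5 - 7*z^4 - 15*z^3 + 25*z^2 - 109*z + 102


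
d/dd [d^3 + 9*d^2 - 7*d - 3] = 3*d^2 + 18*d - 7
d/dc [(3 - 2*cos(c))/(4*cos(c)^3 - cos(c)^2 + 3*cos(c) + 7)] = (-18*cos(c) + 19*cos(2*c) - 4*cos(3*c) + 42)*sin(c)/(4*cos(c)^3 - cos(c)^2 + 3*cos(c) + 7)^2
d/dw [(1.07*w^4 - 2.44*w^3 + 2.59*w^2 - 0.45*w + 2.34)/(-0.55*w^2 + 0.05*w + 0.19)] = (-1.177*w^5 + 1.5025*w^4 + 0.5692*w^3 - 1.5088*w^2 + 3.5582*w - 0.2025)/(0.3025*w^4 - 0.055*w^3 - 0.2065*w^2 + 0.019*w + 0.0361)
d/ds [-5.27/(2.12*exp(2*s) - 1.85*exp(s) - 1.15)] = (22.3448*exp(s) - 9.7495)*exp(s)/(-2.12*exp(2*s) + 1.85*exp(s) + 1.15)^2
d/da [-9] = 0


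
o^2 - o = o*(o - 1)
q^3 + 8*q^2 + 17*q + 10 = (q + 1)*(q + 2)*(q + 5)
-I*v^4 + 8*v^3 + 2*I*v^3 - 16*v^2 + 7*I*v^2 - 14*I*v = v*(v - 2)*(v + 7*I)*(-I*v + 1)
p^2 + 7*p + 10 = (p + 2)*(p + 5)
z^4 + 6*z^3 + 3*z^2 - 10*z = z*(z - 1)*(z + 2)*(z + 5)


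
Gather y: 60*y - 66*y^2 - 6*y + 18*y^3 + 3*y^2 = 18*y^3 - 63*y^2 + 54*y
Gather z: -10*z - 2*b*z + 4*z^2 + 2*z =4*z^2 + z*(-2*b - 8)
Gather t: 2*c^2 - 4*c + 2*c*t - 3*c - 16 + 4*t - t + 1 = 2*c^2 - 7*c + t*(2*c + 3) - 15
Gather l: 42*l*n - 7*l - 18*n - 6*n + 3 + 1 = l*(42*n - 7) - 24*n + 4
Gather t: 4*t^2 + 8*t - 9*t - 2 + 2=4*t^2 - t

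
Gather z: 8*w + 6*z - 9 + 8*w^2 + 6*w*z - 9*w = 8*w^2 - w + z*(6*w + 6) - 9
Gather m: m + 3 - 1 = m + 2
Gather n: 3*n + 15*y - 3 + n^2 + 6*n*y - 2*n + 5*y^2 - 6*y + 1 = n^2 + n*(6*y + 1) + 5*y^2 + 9*y - 2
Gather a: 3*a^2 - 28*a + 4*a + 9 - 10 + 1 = 3*a^2 - 24*a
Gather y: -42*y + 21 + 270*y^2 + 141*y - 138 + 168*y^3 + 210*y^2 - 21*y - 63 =168*y^3 + 480*y^2 + 78*y - 180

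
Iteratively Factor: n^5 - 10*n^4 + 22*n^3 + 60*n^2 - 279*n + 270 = (n - 2)*(n^4 - 8*n^3 + 6*n^2 + 72*n - 135) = (n - 3)*(n - 2)*(n^3 - 5*n^2 - 9*n + 45) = (n - 3)^2*(n - 2)*(n^2 - 2*n - 15) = (n - 3)^2*(n - 2)*(n + 3)*(n - 5)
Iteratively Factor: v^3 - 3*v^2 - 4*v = (v)*(v^2 - 3*v - 4) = v*(v - 4)*(v + 1)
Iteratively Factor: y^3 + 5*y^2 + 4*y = (y + 4)*(y^2 + y) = (y + 1)*(y + 4)*(y)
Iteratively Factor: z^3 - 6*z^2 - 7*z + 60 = (z - 5)*(z^2 - z - 12) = (z - 5)*(z + 3)*(z - 4)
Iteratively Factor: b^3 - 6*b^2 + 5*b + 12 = (b + 1)*(b^2 - 7*b + 12) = (b - 3)*(b + 1)*(b - 4)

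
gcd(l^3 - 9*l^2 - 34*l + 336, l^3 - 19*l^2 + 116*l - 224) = l^2 - 15*l + 56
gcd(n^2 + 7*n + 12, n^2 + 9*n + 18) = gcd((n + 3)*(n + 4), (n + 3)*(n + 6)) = n + 3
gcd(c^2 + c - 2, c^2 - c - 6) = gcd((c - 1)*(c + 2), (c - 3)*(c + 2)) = c + 2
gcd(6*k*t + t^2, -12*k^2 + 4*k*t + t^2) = 6*k + t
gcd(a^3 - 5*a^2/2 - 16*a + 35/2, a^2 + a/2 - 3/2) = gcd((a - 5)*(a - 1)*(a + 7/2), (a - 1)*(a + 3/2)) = a - 1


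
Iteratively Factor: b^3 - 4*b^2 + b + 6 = (b - 3)*(b^2 - b - 2) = (b - 3)*(b - 2)*(b + 1)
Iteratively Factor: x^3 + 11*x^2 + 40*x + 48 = (x + 3)*(x^2 + 8*x + 16) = (x + 3)*(x + 4)*(x + 4)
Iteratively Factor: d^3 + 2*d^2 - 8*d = (d)*(d^2 + 2*d - 8) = d*(d - 2)*(d + 4)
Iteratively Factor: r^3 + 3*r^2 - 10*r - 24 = (r + 2)*(r^2 + r - 12) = (r + 2)*(r + 4)*(r - 3)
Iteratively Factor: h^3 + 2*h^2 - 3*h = (h + 3)*(h^2 - h) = h*(h + 3)*(h - 1)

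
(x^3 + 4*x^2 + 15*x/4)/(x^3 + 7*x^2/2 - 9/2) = x*(2*x + 5)/(2*(x^2 + 2*x - 3))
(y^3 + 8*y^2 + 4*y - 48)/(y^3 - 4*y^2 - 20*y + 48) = (y + 6)/(y - 6)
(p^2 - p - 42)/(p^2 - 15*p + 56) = (p + 6)/(p - 8)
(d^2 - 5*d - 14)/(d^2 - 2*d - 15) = (-d^2 + 5*d + 14)/(-d^2 + 2*d + 15)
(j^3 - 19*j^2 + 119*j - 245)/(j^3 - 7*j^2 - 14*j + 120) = (j^2 - 14*j + 49)/(j^2 - 2*j - 24)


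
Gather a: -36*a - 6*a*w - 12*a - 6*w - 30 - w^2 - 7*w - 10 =a*(-6*w - 48) - w^2 - 13*w - 40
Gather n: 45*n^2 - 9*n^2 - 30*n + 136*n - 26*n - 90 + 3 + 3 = 36*n^2 + 80*n - 84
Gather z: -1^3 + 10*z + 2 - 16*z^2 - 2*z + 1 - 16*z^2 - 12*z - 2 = -32*z^2 - 4*z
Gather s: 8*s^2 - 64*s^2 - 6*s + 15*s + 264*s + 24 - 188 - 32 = -56*s^2 + 273*s - 196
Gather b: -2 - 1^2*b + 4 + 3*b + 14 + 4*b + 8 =6*b + 24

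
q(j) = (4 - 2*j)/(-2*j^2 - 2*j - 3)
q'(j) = (4 - 2*j)*(4*j + 2)/(-2*j^2 - 2*j - 3)^2 - 2/(-2*j^2 - 2*j - 3) = 2*(-2*j^2 + 8*j + 7)/(4*j^4 + 8*j^3 + 16*j^2 + 12*j + 9)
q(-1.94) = -1.19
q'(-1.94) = -0.73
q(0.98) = -0.30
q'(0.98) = 0.55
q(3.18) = 0.08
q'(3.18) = 0.03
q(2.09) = 0.01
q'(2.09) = 0.12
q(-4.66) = -0.36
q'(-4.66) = -0.11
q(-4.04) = -0.44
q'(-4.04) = -0.15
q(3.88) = 0.09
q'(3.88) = 0.01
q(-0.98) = -2.01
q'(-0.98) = -0.63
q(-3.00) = -0.67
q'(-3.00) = -0.31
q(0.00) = -1.33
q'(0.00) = 1.56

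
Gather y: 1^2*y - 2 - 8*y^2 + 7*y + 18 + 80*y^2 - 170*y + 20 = 72*y^2 - 162*y + 36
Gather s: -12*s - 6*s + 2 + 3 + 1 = 6 - 18*s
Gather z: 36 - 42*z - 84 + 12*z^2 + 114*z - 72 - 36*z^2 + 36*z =-24*z^2 + 108*z - 120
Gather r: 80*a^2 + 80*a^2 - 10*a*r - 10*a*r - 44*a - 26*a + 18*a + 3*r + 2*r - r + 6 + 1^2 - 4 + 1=160*a^2 - 52*a + r*(4 - 20*a) + 4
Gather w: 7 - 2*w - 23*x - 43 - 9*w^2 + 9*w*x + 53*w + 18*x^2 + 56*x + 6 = -9*w^2 + w*(9*x + 51) + 18*x^2 + 33*x - 30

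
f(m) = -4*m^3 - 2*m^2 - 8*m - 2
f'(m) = -12*m^2 - 4*m - 8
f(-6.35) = 992.35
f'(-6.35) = -466.47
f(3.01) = -153.28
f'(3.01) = -128.76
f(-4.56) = 372.17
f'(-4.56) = -239.28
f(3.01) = -153.28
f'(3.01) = -128.76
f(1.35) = -26.29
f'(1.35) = -35.27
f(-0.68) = 3.77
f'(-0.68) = -10.83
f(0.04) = -2.32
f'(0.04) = -8.18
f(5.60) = -811.98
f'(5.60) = -406.72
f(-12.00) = 6718.00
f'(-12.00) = -1688.00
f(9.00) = -3152.00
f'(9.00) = -1016.00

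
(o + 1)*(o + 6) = o^2 + 7*o + 6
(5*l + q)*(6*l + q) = 30*l^2 + 11*l*q + q^2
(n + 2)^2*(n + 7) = n^3 + 11*n^2 + 32*n + 28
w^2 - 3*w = w*(w - 3)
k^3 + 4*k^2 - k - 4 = (k - 1)*(k + 1)*(k + 4)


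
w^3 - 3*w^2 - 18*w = w*(w - 6)*(w + 3)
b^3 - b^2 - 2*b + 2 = (b - 1)*(b - sqrt(2))*(b + sqrt(2))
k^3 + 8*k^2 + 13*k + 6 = (k + 1)^2*(k + 6)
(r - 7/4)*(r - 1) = r^2 - 11*r/4 + 7/4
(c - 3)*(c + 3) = c^2 - 9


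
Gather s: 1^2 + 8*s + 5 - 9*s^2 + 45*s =-9*s^2 + 53*s + 6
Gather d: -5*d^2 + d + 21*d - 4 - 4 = -5*d^2 + 22*d - 8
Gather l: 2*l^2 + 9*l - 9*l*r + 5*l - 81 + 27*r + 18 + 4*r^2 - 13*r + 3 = 2*l^2 + l*(14 - 9*r) + 4*r^2 + 14*r - 60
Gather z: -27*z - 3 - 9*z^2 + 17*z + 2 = -9*z^2 - 10*z - 1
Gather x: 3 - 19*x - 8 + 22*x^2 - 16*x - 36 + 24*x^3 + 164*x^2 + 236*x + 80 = 24*x^3 + 186*x^2 + 201*x + 39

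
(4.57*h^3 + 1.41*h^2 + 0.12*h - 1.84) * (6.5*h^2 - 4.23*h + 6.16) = 29.705*h^5 - 10.1661*h^4 + 22.9669*h^3 - 3.782*h^2 + 8.5224*h - 11.3344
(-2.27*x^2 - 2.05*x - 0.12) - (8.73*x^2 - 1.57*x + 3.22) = -11.0*x^2 - 0.48*x - 3.34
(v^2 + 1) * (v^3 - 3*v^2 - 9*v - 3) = v^5 - 3*v^4 - 8*v^3 - 6*v^2 - 9*v - 3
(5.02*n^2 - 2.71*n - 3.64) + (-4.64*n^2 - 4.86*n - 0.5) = 0.38*n^2 - 7.57*n - 4.14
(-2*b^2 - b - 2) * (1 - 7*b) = 14*b^3 + 5*b^2 + 13*b - 2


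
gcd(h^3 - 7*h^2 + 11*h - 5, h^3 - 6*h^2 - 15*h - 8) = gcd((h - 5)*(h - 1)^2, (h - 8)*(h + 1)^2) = 1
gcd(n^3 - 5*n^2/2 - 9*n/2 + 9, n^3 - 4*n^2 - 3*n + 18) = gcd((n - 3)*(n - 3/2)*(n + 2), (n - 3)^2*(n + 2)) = n^2 - n - 6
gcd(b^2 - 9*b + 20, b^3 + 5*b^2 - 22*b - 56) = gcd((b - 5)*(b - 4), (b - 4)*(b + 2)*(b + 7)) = b - 4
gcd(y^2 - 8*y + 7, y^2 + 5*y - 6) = y - 1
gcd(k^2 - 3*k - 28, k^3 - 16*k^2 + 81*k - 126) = k - 7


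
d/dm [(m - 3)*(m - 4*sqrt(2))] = 2*m - 4*sqrt(2) - 3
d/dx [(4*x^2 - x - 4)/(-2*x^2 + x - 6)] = 2*(x^2 - 32*x + 5)/(4*x^4 - 4*x^3 + 25*x^2 - 12*x + 36)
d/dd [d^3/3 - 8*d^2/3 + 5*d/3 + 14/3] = d^2 - 16*d/3 + 5/3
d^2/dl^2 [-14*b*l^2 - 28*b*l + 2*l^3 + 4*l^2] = -28*b + 12*l + 8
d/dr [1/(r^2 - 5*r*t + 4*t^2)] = (-2*r + 5*t)/(r^2 - 5*r*t + 4*t^2)^2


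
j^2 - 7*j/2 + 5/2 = (j - 5/2)*(j - 1)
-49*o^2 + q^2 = (-7*o + q)*(7*o + q)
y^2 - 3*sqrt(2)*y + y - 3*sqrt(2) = (y + 1)*(y - 3*sqrt(2))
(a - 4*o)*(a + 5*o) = a^2 + a*o - 20*o^2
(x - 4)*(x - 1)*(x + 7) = x^3 + 2*x^2 - 31*x + 28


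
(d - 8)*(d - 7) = d^2 - 15*d + 56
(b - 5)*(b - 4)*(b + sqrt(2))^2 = b^4 - 9*b^3 + 2*sqrt(2)*b^3 - 18*sqrt(2)*b^2 + 22*b^2 - 18*b + 40*sqrt(2)*b + 40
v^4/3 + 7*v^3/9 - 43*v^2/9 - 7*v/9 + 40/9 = (v/3 + 1/3)*(v - 8/3)*(v - 1)*(v + 5)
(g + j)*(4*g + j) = 4*g^2 + 5*g*j + j^2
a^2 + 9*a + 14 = (a + 2)*(a + 7)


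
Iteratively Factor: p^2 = (p)*(p)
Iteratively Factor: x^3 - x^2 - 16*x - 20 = (x - 5)*(x^2 + 4*x + 4) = (x - 5)*(x + 2)*(x + 2)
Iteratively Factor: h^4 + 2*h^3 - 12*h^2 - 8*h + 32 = (h - 2)*(h^3 + 4*h^2 - 4*h - 16) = (h - 2)*(h + 4)*(h^2 - 4) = (h - 2)*(h + 2)*(h + 4)*(h - 2)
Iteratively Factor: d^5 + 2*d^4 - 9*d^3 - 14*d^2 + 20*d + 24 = (d + 2)*(d^4 - 9*d^2 + 4*d + 12) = (d - 2)*(d + 2)*(d^3 + 2*d^2 - 5*d - 6) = (d - 2)^2*(d + 2)*(d^2 + 4*d + 3) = (d - 2)^2*(d + 1)*(d + 2)*(d + 3)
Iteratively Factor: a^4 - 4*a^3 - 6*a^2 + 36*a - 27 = (a - 3)*(a^3 - a^2 - 9*a + 9) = (a - 3)^2*(a^2 + 2*a - 3) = (a - 3)^2*(a - 1)*(a + 3)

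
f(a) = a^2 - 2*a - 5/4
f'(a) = 2*a - 2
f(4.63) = 10.93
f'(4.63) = 7.26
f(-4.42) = 27.13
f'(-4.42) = -10.84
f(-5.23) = 36.56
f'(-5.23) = -12.46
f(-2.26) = 8.38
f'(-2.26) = -6.52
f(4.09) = 7.30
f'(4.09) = 6.18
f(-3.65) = 19.37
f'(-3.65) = -9.30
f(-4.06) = 23.35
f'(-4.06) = -10.12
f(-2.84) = 12.50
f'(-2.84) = -7.68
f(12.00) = 118.75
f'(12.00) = 22.00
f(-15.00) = 253.75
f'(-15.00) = -32.00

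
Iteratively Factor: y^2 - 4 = (y + 2)*(y - 2)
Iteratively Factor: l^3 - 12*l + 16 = (l - 2)*(l^2 + 2*l - 8) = (l - 2)^2*(l + 4)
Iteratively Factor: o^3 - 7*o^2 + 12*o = (o - 3)*(o^2 - 4*o) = (o - 4)*(o - 3)*(o)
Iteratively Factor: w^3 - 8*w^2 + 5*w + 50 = (w - 5)*(w^2 - 3*w - 10) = (w - 5)*(w + 2)*(w - 5)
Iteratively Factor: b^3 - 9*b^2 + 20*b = (b - 4)*(b^2 - 5*b) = (b - 5)*(b - 4)*(b)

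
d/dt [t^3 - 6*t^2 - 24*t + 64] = 3*t^2 - 12*t - 24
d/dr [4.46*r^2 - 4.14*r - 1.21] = 8.92*r - 4.14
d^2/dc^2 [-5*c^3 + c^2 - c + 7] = 2 - 30*c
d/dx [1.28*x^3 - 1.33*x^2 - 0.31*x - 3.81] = 3.84*x^2 - 2.66*x - 0.31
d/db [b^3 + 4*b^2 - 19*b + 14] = 3*b^2 + 8*b - 19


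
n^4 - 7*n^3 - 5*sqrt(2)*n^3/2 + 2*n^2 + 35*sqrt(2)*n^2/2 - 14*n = n*(n - 7)*(n - 2*sqrt(2))*(n - sqrt(2)/2)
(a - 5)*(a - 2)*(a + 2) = a^3 - 5*a^2 - 4*a + 20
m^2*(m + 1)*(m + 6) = m^4 + 7*m^3 + 6*m^2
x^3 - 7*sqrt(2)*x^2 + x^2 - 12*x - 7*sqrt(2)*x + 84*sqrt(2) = (x - 3)*(x + 4)*(x - 7*sqrt(2))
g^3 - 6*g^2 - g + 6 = (g - 6)*(g - 1)*(g + 1)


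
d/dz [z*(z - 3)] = 2*z - 3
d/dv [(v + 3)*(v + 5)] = 2*v + 8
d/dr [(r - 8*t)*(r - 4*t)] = 2*r - 12*t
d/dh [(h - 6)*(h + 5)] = 2*h - 1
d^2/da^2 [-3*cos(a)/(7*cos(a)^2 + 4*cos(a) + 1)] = 3*(-28*(1 - cos(a)^2)^2 + 49*cos(a)^5 - 140*cos(a)^3 - 60*cos(a)^2 + 43*cos(a) + 36)/(7*cos(a)^2 + 4*cos(a) + 1)^3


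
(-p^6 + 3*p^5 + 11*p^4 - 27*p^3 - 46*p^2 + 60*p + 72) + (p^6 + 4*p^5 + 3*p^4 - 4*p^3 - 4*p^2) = 7*p^5 + 14*p^4 - 31*p^3 - 50*p^2 + 60*p + 72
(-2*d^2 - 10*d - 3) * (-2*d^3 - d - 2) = 4*d^5 + 20*d^4 + 8*d^3 + 14*d^2 + 23*d + 6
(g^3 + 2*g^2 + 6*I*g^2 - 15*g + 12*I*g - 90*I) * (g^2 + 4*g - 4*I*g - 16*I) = g^5 + 6*g^4 + 2*I*g^4 + 17*g^3 + 12*I*g^3 + 84*g^2 - 14*I*g^2 - 168*g - 120*I*g - 1440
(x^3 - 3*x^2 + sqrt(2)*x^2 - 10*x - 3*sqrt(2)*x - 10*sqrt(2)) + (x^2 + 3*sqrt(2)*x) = x^3 - 2*x^2 + sqrt(2)*x^2 - 10*x - 10*sqrt(2)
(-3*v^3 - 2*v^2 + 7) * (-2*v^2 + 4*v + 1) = 6*v^5 - 8*v^4 - 11*v^3 - 16*v^2 + 28*v + 7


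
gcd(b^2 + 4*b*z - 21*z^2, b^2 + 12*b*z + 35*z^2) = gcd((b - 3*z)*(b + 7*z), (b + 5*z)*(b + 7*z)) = b + 7*z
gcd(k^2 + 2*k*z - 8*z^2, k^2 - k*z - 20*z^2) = k + 4*z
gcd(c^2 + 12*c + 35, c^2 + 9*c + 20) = c + 5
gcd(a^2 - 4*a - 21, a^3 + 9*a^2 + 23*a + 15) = a + 3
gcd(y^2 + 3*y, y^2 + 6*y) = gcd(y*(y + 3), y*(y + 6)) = y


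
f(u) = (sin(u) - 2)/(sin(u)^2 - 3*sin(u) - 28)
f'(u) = (-2*sin(u)*cos(u) + 3*cos(u))*(sin(u) - 2)/(sin(u)^2 - 3*sin(u) - 28)^2 + cos(u)/(sin(u)^2 - 3*sin(u) - 28)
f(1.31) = 0.03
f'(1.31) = -0.01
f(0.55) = 0.05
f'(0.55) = -0.03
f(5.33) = 0.11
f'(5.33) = -0.04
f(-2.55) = 0.10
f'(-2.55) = 0.04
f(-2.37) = 0.11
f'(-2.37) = 0.04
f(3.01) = 0.07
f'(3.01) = 0.04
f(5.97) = 0.09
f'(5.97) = -0.05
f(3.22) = 0.07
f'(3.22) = 0.04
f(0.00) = 0.07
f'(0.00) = -0.04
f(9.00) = 0.05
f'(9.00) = 0.04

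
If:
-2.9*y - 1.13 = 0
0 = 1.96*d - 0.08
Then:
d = 0.04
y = -0.39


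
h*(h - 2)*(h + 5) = h^3 + 3*h^2 - 10*h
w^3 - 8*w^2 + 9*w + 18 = (w - 6)*(w - 3)*(w + 1)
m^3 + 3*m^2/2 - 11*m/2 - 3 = (m - 2)*(m + 1/2)*(m + 3)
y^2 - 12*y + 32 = (y - 8)*(y - 4)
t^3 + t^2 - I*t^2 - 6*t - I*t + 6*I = (t - 2)*(t + 3)*(t - I)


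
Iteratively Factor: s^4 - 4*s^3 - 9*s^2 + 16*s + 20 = (s - 5)*(s^3 + s^2 - 4*s - 4) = (s - 5)*(s + 1)*(s^2 - 4) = (s - 5)*(s - 2)*(s + 1)*(s + 2)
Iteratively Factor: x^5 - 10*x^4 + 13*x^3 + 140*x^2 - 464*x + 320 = (x - 1)*(x^4 - 9*x^3 + 4*x^2 + 144*x - 320) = (x - 1)*(x + 4)*(x^3 - 13*x^2 + 56*x - 80) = (x - 4)*(x - 1)*(x + 4)*(x^2 - 9*x + 20) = (x - 5)*(x - 4)*(x - 1)*(x + 4)*(x - 4)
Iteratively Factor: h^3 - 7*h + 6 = (h - 1)*(h^2 + h - 6) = (h - 2)*(h - 1)*(h + 3)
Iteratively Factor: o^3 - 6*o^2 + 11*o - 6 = (o - 3)*(o^2 - 3*o + 2) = (o - 3)*(o - 1)*(o - 2)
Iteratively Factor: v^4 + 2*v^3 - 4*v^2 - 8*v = (v + 2)*(v^3 - 4*v) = (v + 2)^2*(v^2 - 2*v) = v*(v + 2)^2*(v - 2)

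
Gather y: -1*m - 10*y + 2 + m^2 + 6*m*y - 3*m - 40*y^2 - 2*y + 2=m^2 - 4*m - 40*y^2 + y*(6*m - 12) + 4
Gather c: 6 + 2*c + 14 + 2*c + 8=4*c + 28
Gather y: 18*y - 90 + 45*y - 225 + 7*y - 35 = 70*y - 350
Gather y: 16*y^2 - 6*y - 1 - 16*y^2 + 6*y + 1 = 0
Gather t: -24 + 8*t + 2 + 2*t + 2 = 10*t - 20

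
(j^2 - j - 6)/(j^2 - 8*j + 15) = (j + 2)/(j - 5)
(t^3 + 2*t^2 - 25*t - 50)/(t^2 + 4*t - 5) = (t^2 - 3*t - 10)/(t - 1)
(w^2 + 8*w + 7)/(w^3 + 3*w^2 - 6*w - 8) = (w + 7)/(w^2 + 2*w - 8)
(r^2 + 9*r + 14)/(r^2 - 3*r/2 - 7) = 2*(r + 7)/(2*r - 7)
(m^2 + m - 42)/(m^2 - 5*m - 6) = (m + 7)/(m + 1)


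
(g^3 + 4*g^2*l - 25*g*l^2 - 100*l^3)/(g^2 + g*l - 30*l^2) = (g^2 + 9*g*l + 20*l^2)/(g + 6*l)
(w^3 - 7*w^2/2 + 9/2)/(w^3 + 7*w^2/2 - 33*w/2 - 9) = (2*w^2 - w - 3)/(2*w^2 + 13*w + 6)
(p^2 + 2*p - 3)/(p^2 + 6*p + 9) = (p - 1)/(p + 3)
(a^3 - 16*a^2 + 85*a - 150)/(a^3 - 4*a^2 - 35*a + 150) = (a - 6)/(a + 6)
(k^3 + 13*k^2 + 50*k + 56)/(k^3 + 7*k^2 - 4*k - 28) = (k + 4)/(k - 2)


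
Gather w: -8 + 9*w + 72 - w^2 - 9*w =64 - w^2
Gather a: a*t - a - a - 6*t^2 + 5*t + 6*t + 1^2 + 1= a*(t - 2) - 6*t^2 + 11*t + 2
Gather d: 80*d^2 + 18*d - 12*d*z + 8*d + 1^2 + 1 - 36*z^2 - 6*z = 80*d^2 + d*(26 - 12*z) - 36*z^2 - 6*z + 2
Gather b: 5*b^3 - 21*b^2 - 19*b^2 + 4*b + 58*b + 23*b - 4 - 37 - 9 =5*b^3 - 40*b^2 + 85*b - 50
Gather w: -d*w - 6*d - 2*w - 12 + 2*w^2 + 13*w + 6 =-6*d + 2*w^2 + w*(11 - d) - 6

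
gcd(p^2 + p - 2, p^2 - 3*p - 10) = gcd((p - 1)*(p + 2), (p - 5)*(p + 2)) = p + 2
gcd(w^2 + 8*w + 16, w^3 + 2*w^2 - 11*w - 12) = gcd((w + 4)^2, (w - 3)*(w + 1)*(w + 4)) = w + 4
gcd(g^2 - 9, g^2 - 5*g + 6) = g - 3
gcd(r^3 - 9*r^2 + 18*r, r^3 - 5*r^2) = r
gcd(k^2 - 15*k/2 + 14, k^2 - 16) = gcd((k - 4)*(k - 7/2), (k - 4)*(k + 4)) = k - 4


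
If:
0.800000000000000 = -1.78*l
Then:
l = -0.45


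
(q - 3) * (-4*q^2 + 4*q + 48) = -4*q^3 + 16*q^2 + 36*q - 144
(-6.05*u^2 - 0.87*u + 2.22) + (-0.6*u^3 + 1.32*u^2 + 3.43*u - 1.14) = -0.6*u^3 - 4.73*u^2 + 2.56*u + 1.08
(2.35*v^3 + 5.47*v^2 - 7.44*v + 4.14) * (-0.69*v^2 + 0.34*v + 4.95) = -1.6215*v^5 - 2.9753*v^4 + 18.6259*v^3 + 21.6903*v^2 - 35.4204*v + 20.493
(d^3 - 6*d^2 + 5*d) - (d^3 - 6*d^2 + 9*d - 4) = 4 - 4*d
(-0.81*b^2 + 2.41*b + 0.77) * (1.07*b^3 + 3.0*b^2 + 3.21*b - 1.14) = -0.8667*b^5 + 0.1487*b^4 + 5.4538*b^3 + 10.9695*b^2 - 0.2757*b - 0.8778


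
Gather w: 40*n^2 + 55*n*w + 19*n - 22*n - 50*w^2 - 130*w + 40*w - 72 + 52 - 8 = 40*n^2 - 3*n - 50*w^2 + w*(55*n - 90) - 28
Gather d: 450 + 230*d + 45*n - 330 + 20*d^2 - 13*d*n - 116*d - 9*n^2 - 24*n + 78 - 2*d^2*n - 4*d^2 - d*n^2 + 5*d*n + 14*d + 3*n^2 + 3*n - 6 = d^2*(16 - 2*n) + d*(-n^2 - 8*n + 128) - 6*n^2 + 24*n + 192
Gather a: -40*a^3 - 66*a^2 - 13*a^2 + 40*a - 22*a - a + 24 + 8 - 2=-40*a^3 - 79*a^2 + 17*a + 30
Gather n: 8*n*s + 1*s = 8*n*s + s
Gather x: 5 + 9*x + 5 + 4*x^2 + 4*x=4*x^2 + 13*x + 10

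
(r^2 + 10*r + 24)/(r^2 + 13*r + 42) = (r + 4)/(r + 7)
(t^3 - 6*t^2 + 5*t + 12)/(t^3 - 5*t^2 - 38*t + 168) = (t^2 - 2*t - 3)/(t^2 - t - 42)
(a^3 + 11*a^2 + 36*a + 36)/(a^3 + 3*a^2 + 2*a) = (a^2 + 9*a + 18)/(a*(a + 1))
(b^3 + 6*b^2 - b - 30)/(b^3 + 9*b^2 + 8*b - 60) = (b + 3)/(b + 6)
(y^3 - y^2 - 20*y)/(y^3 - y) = (y^2 - y - 20)/(y^2 - 1)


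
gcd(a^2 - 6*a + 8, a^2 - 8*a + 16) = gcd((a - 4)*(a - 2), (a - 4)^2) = a - 4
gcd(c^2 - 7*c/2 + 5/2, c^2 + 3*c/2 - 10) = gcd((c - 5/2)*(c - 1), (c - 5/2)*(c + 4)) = c - 5/2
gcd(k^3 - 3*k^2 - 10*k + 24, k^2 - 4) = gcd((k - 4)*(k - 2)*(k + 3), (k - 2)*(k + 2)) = k - 2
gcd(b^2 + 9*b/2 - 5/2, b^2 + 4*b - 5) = b + 5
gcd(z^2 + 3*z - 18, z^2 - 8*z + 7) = 1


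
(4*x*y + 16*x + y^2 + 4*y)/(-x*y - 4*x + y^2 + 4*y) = (-4*x - y)/(x - y)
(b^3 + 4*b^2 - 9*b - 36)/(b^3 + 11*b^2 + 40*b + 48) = (b - 3)/(b + 4)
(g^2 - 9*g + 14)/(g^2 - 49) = (g - 2)/(g + 7)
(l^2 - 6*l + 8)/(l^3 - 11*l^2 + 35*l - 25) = (l^2 - 6*l + 8)/(l^3 - 11*l^2 + 35*l - 25)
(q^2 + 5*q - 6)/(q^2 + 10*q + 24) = (q - 1)/(q + 4)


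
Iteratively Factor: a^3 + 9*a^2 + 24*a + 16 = (a + 4)*(a^2 + 5*a + 4) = (a + 1)*(a + 4)*(a + 4)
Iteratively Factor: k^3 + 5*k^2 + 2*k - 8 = (k - 1)*(k^2 + 6*k + 8) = (k - 1)*(k + 4)*(k + 2)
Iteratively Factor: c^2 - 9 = (c + 3)*(c - 3)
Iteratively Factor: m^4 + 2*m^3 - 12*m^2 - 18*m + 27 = (m + 3)*(m^3 - m^2 - 9*m + 9) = (m + 3)^2*(m^2 - 4*m + 3) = (m - 3)*(m + 3)^2*(m - 1)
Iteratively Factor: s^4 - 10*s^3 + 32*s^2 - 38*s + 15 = (s - 3)*(s^3 - 7*s^2 + 11*s - 5) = (s - 3)*(s - 1)*(s^2 - 6*s + 5) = (s - 5)*(s - 3)*(s - 1)*(s - 1)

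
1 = 1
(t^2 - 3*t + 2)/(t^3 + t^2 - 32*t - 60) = (t^2 - 3*t + 2)/(t^3 + t^2 - 32*t - 60)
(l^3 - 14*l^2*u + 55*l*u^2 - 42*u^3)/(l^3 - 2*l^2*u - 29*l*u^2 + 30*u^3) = (l - 7*u)/(l + 5*u)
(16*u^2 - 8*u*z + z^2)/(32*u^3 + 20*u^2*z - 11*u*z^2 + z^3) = (-4*u + z)/(-8*u^2 - 7*u*z + z^2)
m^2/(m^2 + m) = m/(m + 1)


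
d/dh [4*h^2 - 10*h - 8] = 8*h - 10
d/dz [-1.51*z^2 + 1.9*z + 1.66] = 1.9 - 3.02*z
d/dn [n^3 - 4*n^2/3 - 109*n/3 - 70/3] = 3*n^2 - 8*n/3 - 109/3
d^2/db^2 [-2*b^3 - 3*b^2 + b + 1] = -12*b - 6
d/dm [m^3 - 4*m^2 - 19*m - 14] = 3*m^2 - 8*m - 19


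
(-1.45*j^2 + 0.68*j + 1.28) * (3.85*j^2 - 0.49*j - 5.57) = -5.5825*j^4 + 3.3285*j^3 + 12.6713*j^2 - 4.4148*j - 7.1296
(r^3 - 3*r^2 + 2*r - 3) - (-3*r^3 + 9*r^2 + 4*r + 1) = 4*r^3 - 12*r^2 - 2*r - 4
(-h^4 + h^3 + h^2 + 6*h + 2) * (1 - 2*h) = 2*h^5 - 3*h^4 - h^3 - 11*h^2 + 2*h + 2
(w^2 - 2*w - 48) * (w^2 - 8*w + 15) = w^4 - 10*w^3 - 17*w^2 + 354*w - 720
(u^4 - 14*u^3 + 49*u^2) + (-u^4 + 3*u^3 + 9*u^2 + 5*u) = -11*u^3 + 58*u^2 + 5*u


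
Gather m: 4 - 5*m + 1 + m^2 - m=m^2 - 6*m + 5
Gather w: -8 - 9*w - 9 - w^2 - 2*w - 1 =-w^2 - 11*w - 18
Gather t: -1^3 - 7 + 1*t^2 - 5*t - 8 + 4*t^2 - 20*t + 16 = 5*t^2 - 25*t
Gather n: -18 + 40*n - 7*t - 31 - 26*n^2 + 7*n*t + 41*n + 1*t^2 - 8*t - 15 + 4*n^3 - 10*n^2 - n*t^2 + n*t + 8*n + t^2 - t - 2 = 4*n^3 - 36*n^2 + n*(-t^2 + 8*t + 89) + 2*t^2 - 16*t - 66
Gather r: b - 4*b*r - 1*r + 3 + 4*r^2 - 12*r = b + 4*r^2 + r*(-4*b - 13) + 3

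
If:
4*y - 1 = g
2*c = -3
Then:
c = -3/2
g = 4*y - 1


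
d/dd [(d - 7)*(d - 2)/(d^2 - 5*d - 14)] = 4/(d^2 + 4*d + 4)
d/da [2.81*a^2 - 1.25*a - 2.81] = 5.62*a - 1.25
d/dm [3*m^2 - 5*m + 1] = 6*m - 5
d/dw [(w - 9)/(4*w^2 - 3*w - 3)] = (4*w^2 - 3*w - (w - 9)*(8*w - 3) - 3)/(-4*w^2 + 3*w + 3)^2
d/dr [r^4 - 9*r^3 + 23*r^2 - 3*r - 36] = 4*r^3 - 27*r^2 + 46*r - 3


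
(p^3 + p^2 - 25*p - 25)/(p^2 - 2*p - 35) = (p^2 - 4*p - 5)/(p - 7)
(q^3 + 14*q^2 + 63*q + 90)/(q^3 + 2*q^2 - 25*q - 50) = (q^2 + 9*q + 18)/(q^2 - 3*q - 10)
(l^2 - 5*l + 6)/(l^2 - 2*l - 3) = (l - 2)/(l + 1)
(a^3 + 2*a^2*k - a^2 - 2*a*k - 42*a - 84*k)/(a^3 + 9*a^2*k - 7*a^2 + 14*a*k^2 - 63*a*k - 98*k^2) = (a + 6)/(a + 7*k)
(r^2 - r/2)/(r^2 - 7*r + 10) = r*(2*r - 1)/(2*(r^2 - 7*r + 10))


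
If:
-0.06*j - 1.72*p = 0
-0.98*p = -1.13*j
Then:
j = 0.00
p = 0.00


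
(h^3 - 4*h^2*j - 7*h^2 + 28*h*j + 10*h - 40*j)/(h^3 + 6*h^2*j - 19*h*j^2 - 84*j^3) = (h^2 - 7*h + 10)/(h^2 + 10*h*j + 21*j^2)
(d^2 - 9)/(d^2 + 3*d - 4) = (d^2 - 9)/(d^2 + 3*d - 4)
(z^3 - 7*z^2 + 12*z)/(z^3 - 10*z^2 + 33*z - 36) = z/(z - 3)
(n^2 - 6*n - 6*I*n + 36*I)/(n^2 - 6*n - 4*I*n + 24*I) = (n - 6*I)/(n - 4*I)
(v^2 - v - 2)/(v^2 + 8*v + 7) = (v - 2)/(v + 7)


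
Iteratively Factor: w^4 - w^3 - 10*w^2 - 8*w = (w - 4)*(w^3 + 3*w^2 + 2*w) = (w - 4)*(w + 2)*(w^2 + w) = (w - 4)*(w + 1)*(w + 2)*(w)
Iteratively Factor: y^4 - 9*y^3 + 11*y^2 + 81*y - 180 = (y - 3)*(y^3 - 6*y^2 - 7*y + 60) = (y - 5)*(y - 3)*(y^2 - y - 12) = (y - 5)*(y - 3)*(y + 3)*(y - 4)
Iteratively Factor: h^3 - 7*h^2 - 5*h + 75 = (h - 5)*(h^2 - 2*h - 15) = (h - 5)*(h + 3)*(h - 5)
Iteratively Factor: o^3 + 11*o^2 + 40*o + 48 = (o + 3)*(o^2 + 8*o + 16) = (o + 3)*(o + 4)*(o + 4)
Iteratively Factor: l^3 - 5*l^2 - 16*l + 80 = (l - 4)*(l^2 - l - 20) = (l - 4)*(l + 4)*(l - 5)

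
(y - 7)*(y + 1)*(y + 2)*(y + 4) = y^4 - 35*y^2 - 90*y - 56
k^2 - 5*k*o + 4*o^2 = (k - 4*o)*(k - o)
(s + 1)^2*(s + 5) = s^3 + 7*s^2 + 11*s + 5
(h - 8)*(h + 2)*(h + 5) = h^3 - h^2 - 46*h - 80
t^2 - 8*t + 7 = (t - 7)*(t - 1)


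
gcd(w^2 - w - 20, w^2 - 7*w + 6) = 1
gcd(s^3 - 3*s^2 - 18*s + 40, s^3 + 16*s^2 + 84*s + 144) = s + 4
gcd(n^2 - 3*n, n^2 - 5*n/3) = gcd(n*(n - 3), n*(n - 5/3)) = n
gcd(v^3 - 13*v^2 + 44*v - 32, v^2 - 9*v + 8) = v^2 - 9*v + 8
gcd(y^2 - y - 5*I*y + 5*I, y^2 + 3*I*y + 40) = y - 5*I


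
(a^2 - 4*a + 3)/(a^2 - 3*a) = (a - 1)/a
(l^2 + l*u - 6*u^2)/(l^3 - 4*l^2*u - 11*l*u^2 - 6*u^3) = (-l^2 - l*u + 6*u^2)/(-l^3 + 4*l^2*u + 11*l*u^2 + 6*u^3)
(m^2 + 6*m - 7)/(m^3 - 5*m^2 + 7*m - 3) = (m + 7)/(m^2 - 4*m + 3)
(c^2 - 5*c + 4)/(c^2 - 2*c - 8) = (c - 1)/(c + 2)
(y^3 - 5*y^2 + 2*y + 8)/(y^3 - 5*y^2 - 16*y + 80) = (y^2 - y - 2)/(y^2 - y - 20)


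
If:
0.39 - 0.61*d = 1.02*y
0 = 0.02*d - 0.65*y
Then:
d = 0.61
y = 0.02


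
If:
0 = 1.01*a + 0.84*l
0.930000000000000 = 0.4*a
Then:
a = 2.32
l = -2.80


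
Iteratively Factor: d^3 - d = (d + 1)*(d^2 - d) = (d - 1)*(d + 1)*(d)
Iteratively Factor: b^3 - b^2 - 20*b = (b - 5)*(b^2 + 4*b) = (b - 5)*(b + 4)*(b)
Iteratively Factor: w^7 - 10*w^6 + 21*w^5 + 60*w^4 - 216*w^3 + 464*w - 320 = (w - 5)*(w^6 - 5*w^5 - 4*w^4 + 40*w^3 - 16*w^2 - 80*w + 64) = (w - 5)*(w - 2)*(w^5 - 3*w^4 - 10*w^3 + 20*w^2 + 24*w - 32) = (w - 5)*(w - 2)*(w + 2)*(w^4 - 5*w^3 + 20*w - 16) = (w - 5)*(w - 4)*(w - 2)*(w + 2)*(w^3 - w^2 - 4*w + 4) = (w - 5)*(w - 4)*(w - 2)^2*(w + 2)*(w^2 + w - 2) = (w - 5)*(w - 4)*(w - 2)^2*(w + 2)^2*(w - 1)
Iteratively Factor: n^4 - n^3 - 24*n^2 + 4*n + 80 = (n + 4)*(n^3 - 5*n^2 - 4*n + 20) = (n - 5)*(n + 4)*(n^2 - 4) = (n - 5)*(n - 2)*(n + 4)*(n + 2)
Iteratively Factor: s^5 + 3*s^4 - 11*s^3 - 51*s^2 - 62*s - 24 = (s - 4)*(s^4 + 7*s^3 + 17*s^2 + 17*s + 6) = (s - 4)*(s + 2)*(s^3 + 5*s^2 + 7*s + 3) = (s - 4)*(s + 2)*(s + 3)*(s^2 + 2*s + 1) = (s - 4)*(s + 1)*(s + 2)*(s + 3)*(s + 1)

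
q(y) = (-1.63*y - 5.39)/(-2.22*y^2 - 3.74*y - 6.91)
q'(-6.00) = 0.00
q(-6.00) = -0.07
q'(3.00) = -0.08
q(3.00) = 0.27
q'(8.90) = -0.01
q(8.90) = 0.09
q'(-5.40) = 0.01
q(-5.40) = -0.07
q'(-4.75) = 0.02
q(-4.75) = -0.06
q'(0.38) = -0.25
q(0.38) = 0.69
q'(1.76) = -0.15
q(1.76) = 0.41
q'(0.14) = -0.22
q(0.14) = 0.75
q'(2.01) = -0.13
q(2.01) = 0.37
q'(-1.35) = 0.48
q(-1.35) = 0.54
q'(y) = (-1.63*y - 5.39)*(4.44*y + 3.74)/(-2.22*y^2 - 3.74*y - 6.91)^2 - 1.63/(-2.22*y^2 - 3.74*y - 6.91)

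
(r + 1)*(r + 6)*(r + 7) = r^3 + 14*r^2 + 55*r + 42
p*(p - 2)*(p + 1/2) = p^3 - 3*p^2/2 - p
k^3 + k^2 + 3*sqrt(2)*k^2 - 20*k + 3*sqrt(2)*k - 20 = (k + 1)*(k - 2*sqrt(2))*(k + 5*sqrt(2))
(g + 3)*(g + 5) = g^2 + 8*g + 15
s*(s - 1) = s^2 - s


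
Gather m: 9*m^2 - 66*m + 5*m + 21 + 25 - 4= 9*m^2 - 61*m + 42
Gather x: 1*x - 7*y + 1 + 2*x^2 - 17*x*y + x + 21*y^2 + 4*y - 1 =2*x^2 + x*(2 - 17*y) + 21*y^2 - 3*y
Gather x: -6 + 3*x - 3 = 3*x - 9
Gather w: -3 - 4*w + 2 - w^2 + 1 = -w^2 - 4*w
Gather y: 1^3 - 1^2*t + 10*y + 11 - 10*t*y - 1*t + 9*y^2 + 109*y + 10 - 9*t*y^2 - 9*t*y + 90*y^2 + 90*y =-2*t + y^2*(99 - 9*t) + y*(209 - 19*t) + 22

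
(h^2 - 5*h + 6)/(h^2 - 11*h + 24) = (h - 2)/(h - 8)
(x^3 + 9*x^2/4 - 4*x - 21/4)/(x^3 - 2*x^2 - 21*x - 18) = (x - 7/4)/(x - 6)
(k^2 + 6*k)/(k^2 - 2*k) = (k + 6)/(k - 2)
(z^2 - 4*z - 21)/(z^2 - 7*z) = (z + 3)/z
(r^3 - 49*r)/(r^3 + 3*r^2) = (r^2 - 49)/(r*(r + 3))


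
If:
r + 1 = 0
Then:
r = -1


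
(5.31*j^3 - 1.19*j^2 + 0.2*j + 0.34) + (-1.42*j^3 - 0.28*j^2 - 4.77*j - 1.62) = 3.89*j^3 - 1.47*j^2 - 4.57*j - 1.28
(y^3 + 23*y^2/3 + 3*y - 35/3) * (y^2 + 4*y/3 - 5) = y^5 + 9*y^4 + 74*y^3/9 - 46*y^2 - 275*y/9 + 175/3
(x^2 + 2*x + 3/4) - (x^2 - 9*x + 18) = 11*x - 69/4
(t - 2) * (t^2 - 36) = t^3 - 2*t^2 - 36*t + 72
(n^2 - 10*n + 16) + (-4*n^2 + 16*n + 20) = -3*n^2 + 6*n + 36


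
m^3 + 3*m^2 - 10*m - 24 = (m - 3)*(m + 2)*(m + 4)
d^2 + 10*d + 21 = (d + 3)*(d + 7)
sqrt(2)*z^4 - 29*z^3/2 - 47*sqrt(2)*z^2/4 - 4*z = z*(z - 8*sqrt(2))*(z + sqrt(2)/2)*(sqrt(2)*z + 1/2)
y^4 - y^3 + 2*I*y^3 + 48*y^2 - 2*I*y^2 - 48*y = y*(y - 1)*(y - 6*I)*(y + 8*I)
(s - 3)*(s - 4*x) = s^2 - 4*s*x - 3*s + 12*x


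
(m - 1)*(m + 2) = m^2 + m - 2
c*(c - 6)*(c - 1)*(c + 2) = c^4 - 5*c^3 - 8*c^2 + 12*c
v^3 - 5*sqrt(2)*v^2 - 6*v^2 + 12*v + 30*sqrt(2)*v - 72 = (v - 6)*(v - 3*sqrt(2))*(v - 2*sqrt(2))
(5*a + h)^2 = 25*a^2 + 10*a*h + h^2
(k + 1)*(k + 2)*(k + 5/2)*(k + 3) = k^4 + 17*k^3/2 + 26*k^2 + 67*k/2 + 15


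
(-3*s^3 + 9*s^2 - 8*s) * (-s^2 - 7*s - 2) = 3*s^5 + 12*s^4 - 49*s^3 + 38*s^2 + 16*s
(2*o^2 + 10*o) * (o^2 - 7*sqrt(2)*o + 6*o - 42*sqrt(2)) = 2*o^4 - 14*sqrt(2)*o^3 + 22*o^3 - 154*sqrt(2)*o^2 + 60*o^2 - 420*sqrt(2)*o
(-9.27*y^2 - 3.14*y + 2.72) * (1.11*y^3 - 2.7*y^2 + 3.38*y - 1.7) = -10.2897*y^5 + 21.5436*y^4 - 19.8354*y^3 - 2.1982*y^2 + 14.5316*y - 4.624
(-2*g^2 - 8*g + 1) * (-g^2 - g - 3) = 2*g^4 + 10*g^3 + 13*g^2 + 23*g - 3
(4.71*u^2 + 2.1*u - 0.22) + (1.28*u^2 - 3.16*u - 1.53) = 5.99*u^2 - 1.06*u - 1.75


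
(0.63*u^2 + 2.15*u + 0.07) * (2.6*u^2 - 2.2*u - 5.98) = 1.638*u^4 + 4.204*u^3 - 8.3154*u^2 - 13.011*u - 0.4186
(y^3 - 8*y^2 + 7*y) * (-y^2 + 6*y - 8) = -y^5 + 14*y^4 - 63*y^3 + 106*y^2 - 56*y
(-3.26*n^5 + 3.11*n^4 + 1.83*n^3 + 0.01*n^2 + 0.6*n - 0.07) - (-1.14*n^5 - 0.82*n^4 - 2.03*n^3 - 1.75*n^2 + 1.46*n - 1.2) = -2.12*n^5 + 3.93*n^4 + 3.86*n^3 + 1.76*n^2 - 0.86*n + 1.13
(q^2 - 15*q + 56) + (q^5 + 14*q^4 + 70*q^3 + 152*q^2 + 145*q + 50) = q^5 + 14*q^4 + 70*q^3 + 153*q^2 + 130*q + 106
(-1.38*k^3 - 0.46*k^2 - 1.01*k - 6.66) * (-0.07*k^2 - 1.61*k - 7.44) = 0.0966*k^5 + 2.254*k^4 + 11.0785*k^3 + 5.5147*k^2 + 18.237*k + 49.5504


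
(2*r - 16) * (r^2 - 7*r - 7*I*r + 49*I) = 2*r^3 - 30*r^2 - 14*I*r^2 + 112*r + 210*I*r - 784*I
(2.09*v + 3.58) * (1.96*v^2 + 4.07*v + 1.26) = 4.0964*v^3 + 15.5231*v^2 + 17.204*v + 4.5108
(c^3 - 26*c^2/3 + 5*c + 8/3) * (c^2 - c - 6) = c^5 - 29*c^4/3 + 23*c^3/3 + 149*c^2/3 - 98*c/3 - 16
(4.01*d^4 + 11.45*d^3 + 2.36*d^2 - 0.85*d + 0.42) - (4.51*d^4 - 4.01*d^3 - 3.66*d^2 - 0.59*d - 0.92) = -0.5*d^4 + 15.46*d^3 + 6.02*d^2 - 0.26*d + 1.34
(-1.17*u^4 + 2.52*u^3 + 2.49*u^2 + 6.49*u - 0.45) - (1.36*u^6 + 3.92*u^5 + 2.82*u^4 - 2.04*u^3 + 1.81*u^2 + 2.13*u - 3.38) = -1.36*u^6 - 3.92*u^5 - 3.99*u^4 + 4.56*u^3 + 0.68*u^2 + 4.36*u + 2.93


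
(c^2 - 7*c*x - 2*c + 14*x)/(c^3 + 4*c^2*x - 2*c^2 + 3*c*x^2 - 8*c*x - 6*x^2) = (c - 7*x)/(c^2 + 4*c*x + 3*x^2)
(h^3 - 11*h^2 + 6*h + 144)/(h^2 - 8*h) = h - 3 - 18/h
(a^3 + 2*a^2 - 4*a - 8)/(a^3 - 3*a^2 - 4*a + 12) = (a + 2)/(a - 3)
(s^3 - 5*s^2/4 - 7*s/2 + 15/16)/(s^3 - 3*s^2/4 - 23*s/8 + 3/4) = (s - 5/2)/(s - 2)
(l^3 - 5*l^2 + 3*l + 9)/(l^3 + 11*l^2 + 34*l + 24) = (l^2 - 6*l + 9)/(l^2 + 10*l + 24)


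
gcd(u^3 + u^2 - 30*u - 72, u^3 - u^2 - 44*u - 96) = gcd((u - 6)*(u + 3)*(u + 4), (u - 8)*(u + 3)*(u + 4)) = u^2 + 7*u + 12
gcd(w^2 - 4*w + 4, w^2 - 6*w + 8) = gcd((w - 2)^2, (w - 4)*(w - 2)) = w - 2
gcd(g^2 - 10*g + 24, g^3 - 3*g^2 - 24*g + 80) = g - 4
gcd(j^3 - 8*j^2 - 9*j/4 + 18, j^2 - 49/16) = 1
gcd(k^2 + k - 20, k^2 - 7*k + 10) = 1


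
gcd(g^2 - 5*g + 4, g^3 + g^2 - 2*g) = g - 1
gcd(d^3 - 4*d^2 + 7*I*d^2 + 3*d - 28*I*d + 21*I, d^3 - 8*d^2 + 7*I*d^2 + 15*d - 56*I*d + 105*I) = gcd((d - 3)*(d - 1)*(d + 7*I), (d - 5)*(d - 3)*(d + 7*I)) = d^2 + d*(-3 + 7*I) - 21*I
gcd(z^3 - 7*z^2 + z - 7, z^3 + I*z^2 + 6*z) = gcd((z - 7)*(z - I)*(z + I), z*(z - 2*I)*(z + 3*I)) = 1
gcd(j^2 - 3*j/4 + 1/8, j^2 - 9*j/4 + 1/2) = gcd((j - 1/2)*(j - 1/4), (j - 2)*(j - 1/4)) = j - 1/4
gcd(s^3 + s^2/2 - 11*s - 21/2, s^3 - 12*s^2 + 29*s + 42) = s + 1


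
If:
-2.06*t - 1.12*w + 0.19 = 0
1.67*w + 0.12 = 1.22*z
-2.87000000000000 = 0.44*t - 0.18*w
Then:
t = -3.68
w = 6.94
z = 9.60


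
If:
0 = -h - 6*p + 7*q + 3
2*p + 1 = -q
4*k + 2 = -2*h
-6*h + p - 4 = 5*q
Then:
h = -24/131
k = -107/262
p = -25/131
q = -81/131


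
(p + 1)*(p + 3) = p^2 + 4*p + 3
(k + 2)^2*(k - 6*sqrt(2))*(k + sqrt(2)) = k^4 - 5*sqrt(2)*k^3 + 4*k^3 - 20*sqrt(2)*k^2 - 8*k^2 - 48*k - 20*sqrt(2)*k - 48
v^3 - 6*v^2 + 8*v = v*(v - 4)*(v - 2)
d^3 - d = d*(d - 1)*(d + 1)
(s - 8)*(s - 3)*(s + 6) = s^3 - 5*s^2 - 42*s + 144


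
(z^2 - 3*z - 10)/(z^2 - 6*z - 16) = (z - 5)/(z - 8)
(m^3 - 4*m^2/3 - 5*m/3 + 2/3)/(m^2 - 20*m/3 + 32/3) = (3*m^3 - 4*m^2 - 5*m + 2)/(3*m^2 - 20*m + 32)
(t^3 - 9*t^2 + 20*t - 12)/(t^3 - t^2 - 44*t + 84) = (t - 1)/(t + 7)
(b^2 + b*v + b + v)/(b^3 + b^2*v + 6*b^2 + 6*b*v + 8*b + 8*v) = (b + 1)/(b^2 + 6*b + 8)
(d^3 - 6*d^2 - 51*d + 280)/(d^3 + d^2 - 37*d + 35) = (d - 8)/(d - 1)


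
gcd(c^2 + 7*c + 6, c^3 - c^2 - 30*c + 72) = c + 6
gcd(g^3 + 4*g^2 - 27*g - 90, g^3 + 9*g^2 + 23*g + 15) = g + 3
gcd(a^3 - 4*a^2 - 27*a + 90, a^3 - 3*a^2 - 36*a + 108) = a^2 - 9*a + 18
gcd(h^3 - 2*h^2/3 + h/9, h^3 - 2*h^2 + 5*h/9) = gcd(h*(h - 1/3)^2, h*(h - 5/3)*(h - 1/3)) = h^2 - h/3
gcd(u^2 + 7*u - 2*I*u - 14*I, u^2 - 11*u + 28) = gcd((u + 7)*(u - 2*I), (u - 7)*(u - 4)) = 1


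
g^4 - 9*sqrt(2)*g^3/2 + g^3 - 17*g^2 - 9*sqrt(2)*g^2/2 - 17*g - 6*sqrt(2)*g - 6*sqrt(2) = (g + 1)*(g - 6*sqrt(2))*(g + sqrt(2)/2)*(g + sqrt(2))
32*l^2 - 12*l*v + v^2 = (-8*l + v)*(-4*l + v)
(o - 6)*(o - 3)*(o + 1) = o^3 - 8*o^2 + 9*o + 18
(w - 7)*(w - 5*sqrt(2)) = w^2 - 5*sqrt(2)*w - 7*w + 35*sqrt(2)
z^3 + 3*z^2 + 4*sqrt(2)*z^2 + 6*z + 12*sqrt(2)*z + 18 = (z + 3)*(z + sqrt(2))*(z + 3*sqrt(2))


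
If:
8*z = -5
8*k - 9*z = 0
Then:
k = -45/64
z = -5/8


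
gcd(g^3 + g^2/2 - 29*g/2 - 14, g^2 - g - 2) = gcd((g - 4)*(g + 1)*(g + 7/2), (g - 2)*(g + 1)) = g + 1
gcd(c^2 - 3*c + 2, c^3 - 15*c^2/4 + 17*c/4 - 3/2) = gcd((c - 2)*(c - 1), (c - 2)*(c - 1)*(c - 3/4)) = c^2 - 3*c + 2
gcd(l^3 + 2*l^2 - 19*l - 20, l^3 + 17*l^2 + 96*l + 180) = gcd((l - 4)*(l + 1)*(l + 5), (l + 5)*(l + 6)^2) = l + 5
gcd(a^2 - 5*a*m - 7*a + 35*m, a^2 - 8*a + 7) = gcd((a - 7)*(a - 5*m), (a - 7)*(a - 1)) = a - 7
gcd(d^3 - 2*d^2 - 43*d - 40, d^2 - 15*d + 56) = d - 8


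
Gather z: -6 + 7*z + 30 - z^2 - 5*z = -z^2 + 2*z + 24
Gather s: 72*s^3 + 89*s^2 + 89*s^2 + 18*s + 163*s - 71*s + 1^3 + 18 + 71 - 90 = 72*s^3 + 178*s^2 + 110*s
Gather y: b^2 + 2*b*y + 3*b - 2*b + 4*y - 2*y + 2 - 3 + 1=b^2 + b + y*(2*b + 2)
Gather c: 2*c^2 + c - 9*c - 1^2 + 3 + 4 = 2*c^2 - 8*c + 6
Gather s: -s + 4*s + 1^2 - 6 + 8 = 3*s + 3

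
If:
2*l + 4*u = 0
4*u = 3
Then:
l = -3/2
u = 3/4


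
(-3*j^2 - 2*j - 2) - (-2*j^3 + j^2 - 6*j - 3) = 2*j^3 - 4*j^2 + 4*j + 1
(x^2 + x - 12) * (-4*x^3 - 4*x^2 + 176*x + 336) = -4*x^5 - 8*x^4 + 220*x^3 + 560*x^2 - 1776*x - 4032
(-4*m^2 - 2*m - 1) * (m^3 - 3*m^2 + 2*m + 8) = -4*m^5 + 10*m^4 - 3*m^3 - 33*m^2 - 18*m - 8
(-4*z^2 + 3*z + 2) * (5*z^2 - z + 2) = -20*z^4 + 19*z^3 - z^2 + 4*z + 4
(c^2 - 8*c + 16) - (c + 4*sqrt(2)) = c^2 - 9*c - 4*sqrt(2) + 16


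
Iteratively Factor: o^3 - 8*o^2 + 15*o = (o)*(o^2 - 8*o + 15) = o*(o - 3)*(o - 5)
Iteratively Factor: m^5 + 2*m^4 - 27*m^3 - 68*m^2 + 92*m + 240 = (m + 3)*(m^4 - m^3 - 24*m^2 + 4*m + 80) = (m - 5)*(m + 3)*(m^3 + 4*m^2 - 4*m - 16) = (m - 5)*(m + 2)*(m + 3)*(m^2 + 2*m - 8) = (m - 5)*(m + 2)*(m + 3)*(m + 4)*(m - 2)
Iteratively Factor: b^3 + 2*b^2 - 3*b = (b - 1)*(b^2 + 3*b) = b*(b - 1)*(b + 3)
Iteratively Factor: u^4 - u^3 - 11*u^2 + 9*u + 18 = (u + 3)*(u^3 - 4*u^2 + u + 6) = (u - 2)*(u + 3)*(u^2 - 2*u - 3) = (u - 3)*(u - 2)*(u + 3)*(u + 1)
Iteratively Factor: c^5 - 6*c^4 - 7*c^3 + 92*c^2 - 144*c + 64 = (c + 4)*(c^4 - 10*c^3 + 33*c^2 - 40*c + 16) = (c - 4)*(c + 4)*(c^3 - 6*c^2 + 9*c - 4) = (c - 4)^2*(c + 4)*(c^2 - 2*c + 1) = (c - 4)^2*(c - 1)*(c + 4)*(c - 1)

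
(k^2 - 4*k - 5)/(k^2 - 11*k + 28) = (k^2 - 4*k - 5)/(k^2 - 11*k + 28)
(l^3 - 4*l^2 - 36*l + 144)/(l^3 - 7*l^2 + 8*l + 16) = (l^2 - 36)/(l^2 - 3*l - 4)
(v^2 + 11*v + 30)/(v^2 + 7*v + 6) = (v + 5)/(v + 1)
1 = 1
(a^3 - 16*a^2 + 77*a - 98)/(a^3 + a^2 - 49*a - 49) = (a^2 - 9*a + 14)/(a^2 + 8*a + 7)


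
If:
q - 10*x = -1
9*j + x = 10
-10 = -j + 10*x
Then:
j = 110/91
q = -891/91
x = -80/91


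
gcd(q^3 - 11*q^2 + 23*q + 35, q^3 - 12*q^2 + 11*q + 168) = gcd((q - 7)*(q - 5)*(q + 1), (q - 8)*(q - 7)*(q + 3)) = q - 7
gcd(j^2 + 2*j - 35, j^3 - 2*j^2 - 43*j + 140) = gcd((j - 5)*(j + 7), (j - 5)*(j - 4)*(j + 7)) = j^2 + 2*j - 35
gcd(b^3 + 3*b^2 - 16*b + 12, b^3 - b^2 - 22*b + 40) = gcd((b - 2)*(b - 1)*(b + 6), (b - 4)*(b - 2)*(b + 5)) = b - 2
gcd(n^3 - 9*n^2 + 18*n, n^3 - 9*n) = n^2 - 3*n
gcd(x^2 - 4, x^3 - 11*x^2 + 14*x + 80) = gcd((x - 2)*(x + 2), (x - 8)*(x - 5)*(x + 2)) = x + 2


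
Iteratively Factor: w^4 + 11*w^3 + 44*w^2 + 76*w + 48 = (w + 4)*(w^3 + 7*w^2 + 16*w + 12) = (w + 3)*(w + 4)*(w^2 + 4*w + 4) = (w + 2)*(w + 3)*(w + 4)*(w + 2)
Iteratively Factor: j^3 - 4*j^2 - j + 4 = (j - 1)*(j^2 - 3*j - 4) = (j - 1)*(j + 1)*(j - 4)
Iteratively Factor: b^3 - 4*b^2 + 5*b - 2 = (b - 2)*(b^2 - 2*b + 1) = (b - 2)*(b - 1)*(b - 1)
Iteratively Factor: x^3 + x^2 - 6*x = (x + 3)*(x^2 - 2*x) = x*(x + 3)*(x - 2)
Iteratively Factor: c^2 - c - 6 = (c - 3)*(c + 2)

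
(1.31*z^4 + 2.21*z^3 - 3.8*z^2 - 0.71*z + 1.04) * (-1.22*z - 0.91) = -1.5982*z^5 - 3.8883*z^4 + 2.6249*z^3 + 4.3242*z^2 - 0.6227*z - 0.9464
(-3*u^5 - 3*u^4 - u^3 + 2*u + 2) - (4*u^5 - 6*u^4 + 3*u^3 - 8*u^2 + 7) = -7*u^5 + 3*u^4 - 4*u^3 + 8*u^2 + 2*u - 5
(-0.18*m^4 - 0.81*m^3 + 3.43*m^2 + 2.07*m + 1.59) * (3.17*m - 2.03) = -0.5706*m^5 - 2.2023*m^4 + 12.5174*m^3 - 0.401*m^2 + 0.838200000000001*m - 3.2277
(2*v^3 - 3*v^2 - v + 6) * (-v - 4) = -2*v^4 - 5*v^3 + 13*v^2 - 2*v - 24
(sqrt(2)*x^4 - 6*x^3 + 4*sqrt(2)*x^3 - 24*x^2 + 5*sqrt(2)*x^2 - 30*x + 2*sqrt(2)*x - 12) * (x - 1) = sqrt(2)*x^5 - 6*x^4 + 3*sqrt(2)*x^4 - 18*x^3 + sqrt(2)*x^3 - 6*x^2 - 3*sqrt(2)*x^2 - 2*sqrt(2)*x + 18*x + 12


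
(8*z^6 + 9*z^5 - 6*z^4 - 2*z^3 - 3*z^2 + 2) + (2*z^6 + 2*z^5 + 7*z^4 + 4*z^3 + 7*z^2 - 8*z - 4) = 10*z^6 + 11*z^5 + z^4 + 2*z^3 + 4*z^2 - 8*z - 2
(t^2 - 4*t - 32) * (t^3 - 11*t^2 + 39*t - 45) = t^5 - 15*t^4 + 51*t^3 + 151*t^2 - 1068*t + 1440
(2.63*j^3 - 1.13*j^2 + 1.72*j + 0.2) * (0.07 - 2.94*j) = -7.7322*j^4 + 3.5063*j^3 - 5.1359*j^2 - 0.4676*j + 0.014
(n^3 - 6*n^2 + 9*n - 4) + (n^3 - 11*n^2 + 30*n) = 2*n^3 - 17*n^2 + 39*n - 4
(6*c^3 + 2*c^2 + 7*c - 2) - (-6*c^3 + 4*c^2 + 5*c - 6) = 12*c^3 - 2*c^2 + 2*c + 4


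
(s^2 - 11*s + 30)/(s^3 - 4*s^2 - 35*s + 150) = (s - 6)/(s^2 + s - 30)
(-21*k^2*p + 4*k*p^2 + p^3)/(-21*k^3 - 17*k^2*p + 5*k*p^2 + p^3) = p/(k + p)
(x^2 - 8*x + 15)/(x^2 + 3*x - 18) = (x - 5)/(x + 6)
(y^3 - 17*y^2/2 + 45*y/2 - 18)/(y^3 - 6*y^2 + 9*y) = (y^2 - 11*y/2 + 6)/(y*(y - 3))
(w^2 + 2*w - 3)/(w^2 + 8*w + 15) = (w - 1)/(w + 5)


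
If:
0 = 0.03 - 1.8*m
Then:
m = 0.02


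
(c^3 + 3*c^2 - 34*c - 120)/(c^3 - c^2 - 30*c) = (c + 4)/c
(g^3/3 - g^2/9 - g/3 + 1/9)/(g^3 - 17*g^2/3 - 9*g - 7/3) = (3*g^2 - 4*g + 1)/(3*(3*g^2 - 20*g - 7))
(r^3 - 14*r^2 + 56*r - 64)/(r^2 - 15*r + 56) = (r^2 - 6*r + 8)/(r - 7)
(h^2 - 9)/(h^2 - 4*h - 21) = (h - 3)/(h - 7)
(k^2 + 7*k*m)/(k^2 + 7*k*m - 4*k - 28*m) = k/(k - 4)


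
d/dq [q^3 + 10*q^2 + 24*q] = 3*q^2 + 20*q + 24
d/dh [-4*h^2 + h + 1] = 1 - 8*h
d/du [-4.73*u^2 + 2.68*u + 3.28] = 2.68 - 9.46*u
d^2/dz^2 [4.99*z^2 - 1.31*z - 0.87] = 9.98000000000000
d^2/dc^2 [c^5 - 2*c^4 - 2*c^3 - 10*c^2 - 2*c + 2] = 20*c^3 - 24*c^2 - 12*c - 20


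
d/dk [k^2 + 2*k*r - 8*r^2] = 2*k + 2*r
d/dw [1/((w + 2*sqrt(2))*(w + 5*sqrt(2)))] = (-2*w - 7*sqrt(2))/(w^4 + 14*sqrt(2)*w^3 + 138*w^2 + 280*sqrt(2)*w + 400)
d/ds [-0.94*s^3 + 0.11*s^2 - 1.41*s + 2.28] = -2.82*s^2 + 0.22*s - 1.41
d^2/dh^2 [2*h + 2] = 0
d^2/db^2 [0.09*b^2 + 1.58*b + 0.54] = 0.180000000000000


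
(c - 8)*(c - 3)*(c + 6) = c^3 - 5*c^2 - 42*c + 144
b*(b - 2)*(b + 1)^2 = b^4 - 3*b^2 - 2*b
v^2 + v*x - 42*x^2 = (v - 6*x)*(v + 7*x)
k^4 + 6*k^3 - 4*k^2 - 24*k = k*(k - 2)*(k + 2)*(k + 6)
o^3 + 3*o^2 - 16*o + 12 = (o - 2)*(o - 1)*(o + 6)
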